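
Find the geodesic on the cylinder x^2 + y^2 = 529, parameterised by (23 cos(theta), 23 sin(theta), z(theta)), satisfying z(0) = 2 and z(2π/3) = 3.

Parameterise the cylinder of radius R = 23 as
    r(θ) = (23 cos θ, 23 sin θ, z(θ)).
The arc-length element is
    ds = sqrt(529 + (dz/dθ)^2) dθ,
so the Lagrangian is L = sqrt(529 + z'^2).
L depends on z' only, not on z or θ, so ∂L/∂z = 0 and
    ∂L/∂z' = z' / sqrt(529 + z'^2).
The Euler-Lagrange equation gives
    d/dθ( z' / sqrt(529 + z'^2) ) = 0,
so z' is constant. Integrating once:
    z(θ) = a θ + b,
a helix on the cylinder (a straight line when the cylinder is unrolled). The constants a, b are determined by the endpoint conditions.
With endpoint conditions z(0) = 2 and z(2π/3) = 3: from z(0) = b we get b = 2, and a·2π/3 + 2 = 3 gives a = 3/(2π), so
    z(θ) = (3/(2π)) θ + 2.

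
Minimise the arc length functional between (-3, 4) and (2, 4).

Arc-length functional: J[y] = ∫ sqrt(1 + (y')^2) dx.
Lagrangian L = sqrt(1 + (y')^2) has no explicit y dependence, so ∂L/∂y = 0 and the Euler-Lagrange equation gives
    d/dx( y' / sqrt(1 + (y')^2) ) = 0  ⇒  y' / sqrt(1 + (y')^2) = const.
Hence y' is constant, so y(x) is affine.
Fitting the endpoints (-3, 4) and (2, 4):
    slope m = (4 − 4) / (2 − (-3)) = 0,
    intercept c = 4 − m·(-3) = 4.
Extremal: y(x) = 4.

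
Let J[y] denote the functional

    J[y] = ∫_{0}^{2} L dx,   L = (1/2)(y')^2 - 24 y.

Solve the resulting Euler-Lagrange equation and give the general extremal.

The Lagrangian is L = (1/2)(y')^2 - 24 y.
∂L/∂y = -24.
∂L/∂y' = y'.
The Euler-Lagrange equation d/dx(∂L/∂y') − ∂L/∂y = 0 becomes:
    y'' + 24 = 0
General solution: y(x) = -12 x^2 + A x + B, where A and B are arbitrary constants fixed by the endpoint conditions.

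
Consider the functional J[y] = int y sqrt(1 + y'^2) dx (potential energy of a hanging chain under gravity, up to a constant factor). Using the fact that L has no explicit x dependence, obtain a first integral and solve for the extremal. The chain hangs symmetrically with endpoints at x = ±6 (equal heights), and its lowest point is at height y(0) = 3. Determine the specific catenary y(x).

The Lagrangian L(y, y') = y sqrt(1 + y'^2) has no explicit x dependence, so the Beltrami identity applies:
    L − y' ∂L/∂y' = C.
Compute ∂L/∂y' = y · y' / sqrt(1 + y'^2). Then
    L − y' ∂L/∂y'
    = y sqrt(1 + y'^2) − y · y'^2 / sqrt(1 + y'^2)
    = y (1 + y'^2 − y'^2) / sqrt(1 + y'^2)
    = y / sqrt(1 + y'^2) = C.
Squaring gives y^2 = C^2 (1 + y'^2), i.e.
    y'^2 = y^2 / C^2 − 1.
Separating variables,
    dy / sqrt(y^2 − C^2) = dx / C,
and integrating gives arccosh(y / C) = (x − a)/C, so
    y(x) = C cosh((x − a)/C),
the catenary. The constants C and a are fixed by the two endpoint conditions (and, for the hanging-chain problem, the length constraint selects C).
Now fit the given data. The endpoints x = ±6 are symmetric at equal height, so the catenary is even about its minimum: a = 0 and y(x) = C cosh(x/C). The lowest point is y(0) = C cosh(0) = C, and we are told y(0) = 3, so C = 3. Therefore
    y(x) = 3 cosh(x/3),
and at the endpoints
    y(±6) = 3 cosh(6/3).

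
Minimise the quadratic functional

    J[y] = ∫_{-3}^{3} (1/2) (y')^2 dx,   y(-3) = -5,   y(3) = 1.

The Lagrangian is L = (1/2) (y')^2.
Compute ∂L/∂y = 0, ∂L/∂y' = y'.
The Euler-Lagrange equation d/dx(∂L/∂y') − ∂L/∂y = 0 reduces to
    y'' = 0.
Its general solution is
    y(x) = A x + B,
with A, B fixed by the endpoint conditions.
Applying the endpoint conditions y(-3) = -5 and y(3) = 1: solve A·-3 + B = -5 and A·3 + B = 1. Subtracting gives A(3 − -3) = 1 − -5, so A = 1, and B = -5 − A·-3 = -2. Therefore
    y(x) = x - 2.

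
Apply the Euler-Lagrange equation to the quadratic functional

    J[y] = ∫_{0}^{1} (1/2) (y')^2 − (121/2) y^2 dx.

The Lagrangian is L = (1/2) (y')^2 − (121/2) y^2.
Compute ∂L/∂y = -121y, ∂L/∂y' = y'.
The Euler-Lagrange equation d/dx(∂L/∂y') − ∂L/∂y = 0 reduces to
    y'' + 121 y = 0.
Its general solution is
    y(x) = A sin(11x) + B cos(11x),
with A, B fixed by the endpoint conditions.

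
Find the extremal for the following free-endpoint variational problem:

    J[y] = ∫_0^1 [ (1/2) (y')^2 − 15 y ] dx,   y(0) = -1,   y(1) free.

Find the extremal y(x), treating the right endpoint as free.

The Lagrangian L = (1/2) (y')^2 − 15 y gives
    ∂L/∂y = −15,   ∂L/∂y' = y'.
Euler-Lagrange: d/dx(y') − (−15) = 0, i.e. y'' + 15 = 0, so
    y(x) = −(15/2) x^2 + C1 x + C2.
Fixed left endpoint y(0) = -1 ⇒ C2 = -1.
The right endpoint x = 1 is free, so the natural (transversality) condition is ∂L/∂y' |_{x=1} = 0, i.e. y'(1) = 0.
Compute y'(x) = −15 x + C1, so y'(1) = −15 + C1 = 0 ⇒ C1 = 15.
Therefore the extremal is
    y(x) = −(15/2) x^2 + 15 x − 1.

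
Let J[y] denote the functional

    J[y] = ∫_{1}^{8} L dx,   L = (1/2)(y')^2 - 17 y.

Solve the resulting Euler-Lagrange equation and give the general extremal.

The Lagrangian is L = (1/2)(y')^2 - 17 y.
∂L/∂y = -17.
∂L/∂y' = y'.
The Euler-Lagrange equation d/dx(∂L/∂y') − ∂L/∂y = 0 becomes:
    y'' + 17 = 0
General solution: y(x) = -(17/2) x^2 + A x + B, where A and B are arbitrary constants fixed by the endpoint conditions.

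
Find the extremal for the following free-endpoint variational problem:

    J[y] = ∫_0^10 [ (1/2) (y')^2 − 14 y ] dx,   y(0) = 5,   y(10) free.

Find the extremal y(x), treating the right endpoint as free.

The Lagrangian L = (1/2) (y')^2 − 14 y gives
    ∂L/∂y = −14,   ∂L/∂y' = y'.
Euler-Lagrange: d/dx(y') − (−14) = 0, i.e. y'' + 14 = 0, so
    y(x) = −(14/2) x^2 + C1 x + C2.
Fixed left endpoint y(0) = 5 ⇒ C2 = 5.
The right endpoint x = 10 is free, so the natural (transversality) condition is ∂L/∂y' |_{x=10} = 0, i.e. y'(10) = 0.
Compute y'(x) = −14 x + C1, so y'(10) = −140 + C1 = 0 ⇒ C1 = 140.
Therefore the extremal is
    y(x) = −7 x^2 + 140 x + 5.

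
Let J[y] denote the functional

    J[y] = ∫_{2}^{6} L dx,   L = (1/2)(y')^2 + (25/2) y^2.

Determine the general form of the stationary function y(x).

The Lagrangian is L = (1/2)(y')^2 + (25/2) y^2.
∂L/∂y = 25y.
∂L/∂y' = y'.
The Euler-Lagrange equation d/dx(∂L/∂y') − ∂L/∂y = 0 becomes:
    y'' - 25 y = 0
General solution: y(x) = A e^(5x) + B e^(-5x), where A and B are arbitrary constants fixed by the endpoint conditions.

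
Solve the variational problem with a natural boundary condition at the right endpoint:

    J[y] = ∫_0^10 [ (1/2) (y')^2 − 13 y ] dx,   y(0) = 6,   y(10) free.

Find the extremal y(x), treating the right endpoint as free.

The Lagrangian L = (1/2) (y')^2 − 13 y gives
    ∂L/∂y = −13,   ∂L/∂y' = y'.
Euler-Lagrange: d/dx(y') − (−13) = 0, i.e. y'' + 13 = 0, so
    y(x) = −(13/2) x^2 + C1 x + C2.
Fixed left endpoint y(0) = 6 ⇒ C2 = 6.
The right endpoint x = 10 is free, so the natural (transversality) condition is ∂L/∂y' |_{x=10} = 0, i.e. y'(10) = 0.
Compute y'(x) = −13 x + C1, so y'(10) = −130 + C1 = 0 ⇒ C1 = 130.
Therefore the extremal is
    y(x) = −(13/2) x^2 + 130 x + 6.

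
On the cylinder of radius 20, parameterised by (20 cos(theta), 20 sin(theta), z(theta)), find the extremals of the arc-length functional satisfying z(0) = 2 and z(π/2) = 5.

Parameterise the cylinder of radius R = 20 as
    r(θ) = (20 cos θ, 20 sin θ, z(θ)).
The arc-length element is
    ds = sqrt(400 + (dz/dθ)^2) dθ,
so the Lagrangian is L = sqrt(400 + z'^2).
L depends on z' only, not on z or θ, so ∂L/∂z = 0 and
    ∂L/∂z' = z' / sqrt(400 + z'^2).
The Euler-Lagrange equation gives
    d/dθ( z' / sqrt(400 + z'^2) ) = 0,
so z' is constant. Integrating once:
    z(θ) = a θ + b,
a helix on the cylinder (a straight line when the cylinder is unrolled). The constants a, b are determined by the endpoint conditions.
With endpoint conditions z(0) = 2 and z(π/2) = 5: from z(0) = b we get b = 2, and a·π/2 + 2 = 5 gives a = 6/π, so
    z(θ) = (6/π) θ + 2.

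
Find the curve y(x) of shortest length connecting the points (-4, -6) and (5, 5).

Arc-length functional: J[y] = ∫ sqrt(1 + (y')^2) dx.
Lagrangian L = sqrt(1 + (y')^2) has no explicit y dependence, so ∂L/∂y = 0 and the Euler-Lagrange equation gives
    d/dx( y' / sqrt(1 + (y')^2) ) = 0  ⇒  y' / sqrt(1 + (y')^2) = const.
Hence y' is constant, so y(x) is affine.
Fitting the endpoints (-4, -6) and (5, 5):
    slope m = (5 − (-6)) / (5 − (-4)) = 11/9,
    intercept c = (-6) − m·(-4) = -10/9.
Extremal: y(x) = (11/9) x - 10/9.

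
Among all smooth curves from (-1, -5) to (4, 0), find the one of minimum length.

Arc-length functional: J[y] = ∫ sqrt(1 + (y')^2) dx.
Lagrangian L = sqrt(1 + (y')^2) has no explicit y dependence, so ∂L/∂y = 0 and the Euler-Lagrange equation gives
    d/dx( y' / sqrt(1 + (y')^2) ) = 0  ⇒  y' / sqrt(1 + (y')^2) = const.
Hence y' is constant, so y(x) is affine.
Fitting the endpoints (-1, -5) and (4, 0):
    slope m = (0 − (-5)) / (4 − (-1)) = 1,
    intercept c = (-5) − m·(-1) = -4.
Extremal: y(x) = x - 4.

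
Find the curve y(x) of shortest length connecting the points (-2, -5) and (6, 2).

Arc-length functional: J[y] = ∫ sqrt(1 + (y')^2) dx.
Lagrangian L = sqrt(1 + (y')^2) has no explicit y dependence, so ∂L/∂y = 0 and the Euler-Lagrange equation gives
    d/dx( y' / sqrt(1 + (y')^2) ) = 0  ⇒  y' / sqrt(1 + (y')^2) = const.
Hence y' is constant, so y(x) is affine.
Fitting the endpoints (-2, -5) and (6, 2):
    slope m = (2 − (-5)) / (6 − (-2)) = 7/8,
    intercept c = (-5) − m·(-2) = -13/4.
Extremal: y(x) = (7/8) x - 13/4.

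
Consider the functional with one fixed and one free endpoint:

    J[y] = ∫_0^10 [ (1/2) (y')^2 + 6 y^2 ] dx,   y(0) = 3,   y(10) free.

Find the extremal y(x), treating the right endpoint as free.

The Lagrangian L = (1/2) (y')^2 + 6 y^2 gives
    ∂L/∂y = 12 y,   ∂L/∂y' = y'.
Euler-Lagrange: y'' − 12 y = 0.
With k = sqrt(12), the general solution is
    y(x) = A cosh(sqrt(12) x) + B sinh(sqrt(12) x).
Fixed left endpoint y(0) = 3 ⇒ A = 3.
The right endpoint x = 10 is free, so the natural (transversality) condition is ∂L/∂y' |_{x=10} = 0, i.e. y'(10) = 0.
Compute y'(x) = A k sinh(k x) + B k cosh(k x), so
    y'(10) = A k sinh(k·10) + B k cosh(k·10) = 0
    ⇒ B = −A tanh(k·10) = − 3 tanh(sqrt(12)·10).
Therefore the extremal is
    y(x) = 3 cosh(sqrt(12) x) − 3 tanh(sqrt(12)·10) sinh(sqrt(12) x).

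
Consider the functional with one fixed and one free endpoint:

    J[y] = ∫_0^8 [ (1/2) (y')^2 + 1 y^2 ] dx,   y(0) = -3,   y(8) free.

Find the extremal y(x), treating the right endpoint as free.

The Lagrangian L = (1/2) (y')^2 + 1 y^2 gives
    ∂L/∂y = 2 y,   ∂L/∂y' = y'.
Euler-Lagrange: y'' − 2 y = 0.
With k = sqrt(2), the general solution is
    y(x) = A cosh(sqrt(2) x) + B sinh(sqrt(2) x).
Fixed left endpoint y(0) = -3 ⇒ A = -3.
The right endpoint x = 8 is free, so the natural (transversality) condition is ∂L/∂y' |_{x=8} = 0, i.e. y'(8) = 0.
Compute y'(x) = A k sinh(k x) + B k cosh(k x), so
    y'(8) = A k sinh(k·8) + B k cosh(k·8) = 0
    ⇒ B = −A tanh(k·8) = 3 tanh(sqrt(2)·8).
Therefore the extremal is
    y(x) = −3 cosh(sqrt(2) x) + 3 tanh(sqrt(2)·8) sinh(sqrt(2) x).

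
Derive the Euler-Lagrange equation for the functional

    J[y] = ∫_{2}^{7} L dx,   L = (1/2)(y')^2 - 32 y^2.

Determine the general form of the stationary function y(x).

The Lagrangian is L = (1/2)(y')^2 - 32 y^2.
∂L/∂y = -64y.
∂L/∂y' = y'.
The Euler-Lagrange equation d/dx(∂L/∂y') − ∂L/∂y = 0 becomes:
    y'' + 64 y = 0
General solution: y(x) = A sin(8x) + B cos(8x), where A and B are arbitrary constants fixed by the endpoint conditions.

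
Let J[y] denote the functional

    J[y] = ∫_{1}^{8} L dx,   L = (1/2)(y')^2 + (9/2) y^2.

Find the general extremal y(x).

The Lagrangian is L = (1/2)(y')^2 + (9/2) y^2.
∂L/∂y = 9y.
∂L/∂y' = y'.
The Euler-Lagrange equation d/dx(∂L/∂y') − ∂L/∂y = 0 becomes:
    y'' - 9 y = 0
General solution: y(x) = A e^(3x) + B e^(-3x), where A and B are arbitrary constants fixed by the endpoint conditions.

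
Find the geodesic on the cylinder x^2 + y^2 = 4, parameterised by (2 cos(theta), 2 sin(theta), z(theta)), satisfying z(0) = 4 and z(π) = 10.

Parameterise the cylinder of radius R = 2 as
    r(θ) = (2 cos θ, 2 sin θ, z(θ)).
The arc-length element is
    ds = sqrt(4 + (dz/dθ)^2) dθ,
so the Lagrangian is L = sqrt(4 + z'^2).
L depends on z' only, not on z or θ, so ∂L/∂z = 0 and
    ∂L/∂z' = z' / sqrt(4 + z'^2).
The Euler-Lagrange equation gives
    d/dθ( z' / sqrt(4 + z'^2) ) = 0,
so z' is constant. Integrating once:
    z(θ) = a θ + b,
a helix on the cylinder (a straight line when the cylinder is unrolled). The constants a, b are determined by the endpoint conditions.
With endpoint conditions z(0) = 4 and z(π) = 10: from z(0) = b we get b = 4, and a·π + 4 = 10 gives a = 6/π, so
    z(θ) = (6/π) θ + 4.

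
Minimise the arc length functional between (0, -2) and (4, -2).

Arc-length functional: J[y] = ∫ sqrt(1 + (y')^2) dx.
Lagrangian L = sqrt(1 + (y')^2) has no explicit y dependence, so ∂L/∂y = 0 and the Euler-Lagrange equation gives
    d/dx( y' / sqrt(1 + (y')^2) ) = 0  ⇒  y' / sqrt(1 + (y')^2) = const.
Hence y' is constant, so y(x) is affine.
Fitting the endpoints (0, -2) and (4, -2):
    slope m = ((-2) − (-2)) / (4 − 0) = 0,
    intercept c = (-2) − m·0 = -2.
Extremal: y(x) = -2.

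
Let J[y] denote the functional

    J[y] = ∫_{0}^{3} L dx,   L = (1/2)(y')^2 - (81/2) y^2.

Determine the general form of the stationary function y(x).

The Lagrangian is L = (1/2)(y')^2 - (81/2) y^2.
∂L/∂y = -81y.
∂L/∂y' = y'.
The Euler-Lagrange equation d/dx(∂L/∂y') − ∂L/∂y = 0 becomes:
    y'' + 81 y = 0
General solution: y(x) = A sin(9x) + B cos(9x), where A and B are arbitrary constants fixed by the endpoint conditions.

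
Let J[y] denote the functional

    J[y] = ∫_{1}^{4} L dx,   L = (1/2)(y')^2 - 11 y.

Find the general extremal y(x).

The Lagrangian is L = (1/2)(y')^2 - 11 y.
∂L/∂y = -11.
∂L/∂y' = y'.
The Euler-Lagrange equation d/dx(∂L/∂y') − ∂L/∂y = 0 becomes:
    y'' + 11 = 0
General solution: y(x) = -(11/2) x^2 + A x + B, where A and B are arbitrary constants fixed by the endpoint conditions.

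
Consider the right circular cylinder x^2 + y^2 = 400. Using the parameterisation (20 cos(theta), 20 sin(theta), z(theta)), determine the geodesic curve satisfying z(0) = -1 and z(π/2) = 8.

Parameterise the cylinder of radius R = 20 as
    r(θ) = (20 cos θ, 20 sin θ, z(θ)).
The arc-length element is
    ds = sqrt(400 + (dz/dθ)^2) dθ,
so the Lagrangian is L = sqrt(400 + z'^2).
L depends on z' only, not on z or θ, so ∂L/∂z = 0 and
    ∂L/∂z' = z' / sqrt(400 + z'^2).
The Euler-Lagrange equation gives
    d/dθ( z' / sqrt(400 + z'^2) ) = 0,
so z' is constant. Integrating once:
    z(θ) = a θ + b,
a helix on the cylinder (a straight line when the cylinder is unrolled). The constants a, b are determined by the endpoint conditions.
With endpoint conditions z(0) = -1 and z(π/2) = 8: from z(0) = b we get b = -1, and a·π/2 + -1 = 8 gives a = 18/π, so
    z(θ) = (18/π) θ − 1.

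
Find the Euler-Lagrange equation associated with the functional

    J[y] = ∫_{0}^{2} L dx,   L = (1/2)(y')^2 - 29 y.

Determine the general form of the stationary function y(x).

The Lagrangian is L = (1/2)(y')^2 - 29 y.
∂L/∂y = -29.
∂L/∂y' = y'.
The Euler-Lagrange equation d/dx(∂L/∂y') − ∂L/∂y = 0 becomes:
    y'' + 29 = 0
General solution: y(x) = -(29/2) x^2 + A x + B, where A and B are arbitrary constants fixed by the endpoint conditions.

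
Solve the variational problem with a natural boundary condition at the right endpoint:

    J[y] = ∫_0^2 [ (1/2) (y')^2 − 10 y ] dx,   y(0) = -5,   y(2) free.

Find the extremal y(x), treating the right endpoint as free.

The Lagrangian L = (1/2) (y')^2 − 10 y gives
    ∂L/∂y = −10,   ∂L/∂y' = y'.
Euler-Lagrange: d/dx(y') − (−10) = 0, i.e. y'' + 10 = 0, so
    y(x) = −(10/2) x^2 + C1 x + C2.
Fixed left endpoint y(0) = -5 ⇒ C2 = -5.
The right endpoint x = 2 is free, so the natural (transversality) condition is ∂L/∂y' |_{x=2} = 0, i.e. y'(2) = 0.
Compute y'(x) = −10 x + C1, so y'(2) = −20 + C1 = 0 ⇒ C1 = 20.
Therefore the extremal is
    y(x) = −5 x^2 + 20 x − 5.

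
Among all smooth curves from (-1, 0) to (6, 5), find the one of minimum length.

Arc-length functional: J[y] = ∫ sqrt(1 + (y')^2) dx.
Lagrangian L = sqrt(1 + (y')^2) has no explicit y dependence, so ∂L/∂y = 0 and the Euler-Lagrange equation gives
    d/dx( y' / sqrt(1 + (y')^2) ) = 0  ⇒  y' / sqrt(1 + (y')^2) = const.
Hence y' is constant, so y(x) is affine.
Fitting the endpoints (-1, 0) and (6, 5):
    slope m = (5 − 0) / (6 − (-1)) = 5/7,
    intercept c = 0 − m·(-1) = 5/7.
Extremal: y(x) = (5/7) x + 5/7.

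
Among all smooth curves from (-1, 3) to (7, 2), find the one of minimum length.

Arc-length functional: J[y] = ∫ sqrt(1 + (y')^2) dx.
Lagrangian L = sqrt(1 + (y')^2) has no explicit y dependence, so ∂L/∂y = 0 and the Euler-Lagrange equation gives
    d/dx( y' / sqrt(1 + (y')^2) ) = 0  ⇒  y' / sqrt(1 + (y')^2) = const.
Hence y' is constant, so y(x) is affine.
Fitting the endpoints (-1, 3) and (7, 2):
    slope m = (2 − 3) / (7 − (-1)) = -1/8,
    intercept c = 3 − m·(-1) = 23/8.
Extremal: y(x) = (-1/8) x + 23/8.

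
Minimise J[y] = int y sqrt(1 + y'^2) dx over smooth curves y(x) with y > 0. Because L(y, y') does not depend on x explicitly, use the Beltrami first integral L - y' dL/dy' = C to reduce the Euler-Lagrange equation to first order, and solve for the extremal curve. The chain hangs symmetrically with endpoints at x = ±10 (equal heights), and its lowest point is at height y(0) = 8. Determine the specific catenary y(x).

The Lagrangian L(y, y') = y sqrt(1 + y'^2) has no explicit x dependence, so the Beltrami identity applies:
    L − y' ∂L/∂y' = C.
Compute ∂L/∂y' = y · y' / sqrt(1 + y'^2). Then
    L − y' ∂L/∂y'
    = y sqrt(1 + y'^2) − y · y'^2 / sqrt(1 + y'^2)
    = y (1 + y'^2 − y'^2) / sqrt(1 + y'^2)
    = y / sqrt(1 + y'^2) = C.
Squaring gives y^2 = C^2 (1 + y'^2), i.e.
    y'^2 = y^2 / C^2 − 1.
Separating variables,
    dy / sqrt(y^2 − C^2) = dx / C,
and integrating gives arccosh(y / C) = (x − a)/C, so
    y(x) = C cosh((x − a)/C),
the catenary. The constants C and a are fixed by the two endpoint conditions (and, for the hanging-chain problem, the length constraint selects C).
Now fit the given data. The endpoints x = ±10 are symmetric at equal height, so the catenary is even about its minimum: a = 0 and y(x) = C cosh(x/C). The lowest point is y(0) = C cosh(0) = C, and we are told y(0) = 8, so C = 8. Therefore
    y(x) = 8 cosh(x/8),
and at the endpoints
    y(±10) = 8 cosh(10/8).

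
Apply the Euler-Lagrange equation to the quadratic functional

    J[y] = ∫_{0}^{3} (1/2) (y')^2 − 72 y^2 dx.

The Lagrangian is L = (1/2) (y')^2 − 72 y^2.
Compute ∂L/∂y = -144y, ∂L/∂y' = y'.
The Euler-Lagrange equation d/dx(∂L/∂y') − ∂L/∂y = 0 reduces to
    y'' + 144 y = 0.
Its general solution is
    y(x) = A sin(12x) + B cos(12x),
with A, B fixed by the endpoint conditions.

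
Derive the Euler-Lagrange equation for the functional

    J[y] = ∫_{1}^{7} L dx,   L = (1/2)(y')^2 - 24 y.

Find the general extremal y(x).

The Lagrangian is L = (1/2)(y')^2 - 24 y.
∂L/∂y = -24.
∂L/∂y' = y'.
The Euler-Lagrange equation d/dx(∂L/∂y') − ∂L/∂y = 0 becomes:
    y'' + 24 = 0
General solution: y(x) = -12 x^2 + A x + B, where A and B are arbitrary constants fixed by the endpoint conditions.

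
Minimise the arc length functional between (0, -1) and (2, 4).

Arc-length functional: J[y] = ∫ sqrt(1 + (y')^2) dx.
Lagrangian L = sqrt(1 + (y')^2) has no explicit y dependence, so ∂L/∂y = 0 and the Euler-Lagrange equation gives
    d/dx( y' / sqrt(1 + (y')^2) ) = 0  ⇒  y' / sqrt(1 + (y')^2) = const.
Hence y' is constant, so y(x) is affine.
Fitting the endpoints (0, -1) and (2, 4):
    slope m = (4 − (-1)) / (2 − 0) = 5/2,
    intercept c = (-1) − m·0 = -1.
Extremal: y(x) = (5/2) x - 1.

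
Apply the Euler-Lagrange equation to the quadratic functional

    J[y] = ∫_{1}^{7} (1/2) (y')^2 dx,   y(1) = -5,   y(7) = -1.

The Lagrangian is L = (1/2) (y')^2.
Compute ∂L/∂y = 0, ∂L/∂y' = y'.
The Euler-Lagrange equation d/dx(∂L/∂y') − ∂L/∂y = 0 reduces to
    y'' = 0.
Its general solution is
    y(x) = A x + B,
with A, B fixed by the endpoint conditions.
Applying the endpoint conditions y(1) = -5 and y(7) = -1: solve A·1 + B = -5 and A·7 + B = -1. Subtracting gives A(7 − 1) = -1 − -5, so A = 2/3, and B = -5 − A·1 = -17/3. Therefore
    y(x) = (2/3) x - 17/3.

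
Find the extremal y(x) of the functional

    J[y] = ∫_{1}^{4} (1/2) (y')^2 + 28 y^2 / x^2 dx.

The Lagrangian is L = (1/2) (y')^2 + 28 y^2 / x^2.
Compute ∂L/∂y = 56y/x^2, ∂L/∂y' = y'.
The Euler-Lagrange equation d/dx(∂L/∂y') − ∂L/∂y = 0 reduces to
    y'' − 56/x^2 · y = 0  (x > 0).
Its general solution is
    y(x) = A x^8 + B x^(-7),
with A, B fixed by the endpoint conditions.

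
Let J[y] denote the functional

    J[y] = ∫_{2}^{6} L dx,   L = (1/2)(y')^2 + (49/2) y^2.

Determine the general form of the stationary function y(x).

The Lagrangian is L = (1/2)(y')^2 + (49/2) y^2.
∂L/∂y = 49y.
∂L/∂y' = y'.
The Euler-Lagrange equation d/dx(∂L/∂y') − ∂L/∂y = 0 becomes:
    y'' - 49 y = 0
General solution: y(x) = A e^(7x) + B e^(-7x), where A and B are arbitrary constants fixed by the endpoint conditions.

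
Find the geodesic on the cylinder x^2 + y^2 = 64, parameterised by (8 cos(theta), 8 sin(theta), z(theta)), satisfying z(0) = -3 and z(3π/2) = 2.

Parameterise the cylinder of radius R = 8 as
    r(θ) = (8 cos θ, 8 sin θ, z(θ)).
The arc-length element is
    ds = sqrt(64 + (dz/dθ)^2) dθ,
so the Lagrangian is L = sqrt(64 + z'^2).
L depends on z' only, not on z or θ, so ∂L/∂z = 0 and
    ∂L/∂z' = z' / sqrt(64 + z'^2).
The Euler-Lagrange equation gives
    d/dθ( z' / sqrt(64 + z'^2) ) = 0,
so z' is constant. Integrating once:
    z(θ) = a θ + b,
a helix on the cylinder (a straight line when the cylinder is unrolled). The constants a, b are determined by the endpoint conditions.
With endpoint conditions z(0) = -3 and z(3π/2) = 2: from z(0) = b we get b = -3, and a·3π/2 + -3 = 2 gives a = 10/(3π), so
    z(θ) = (10/(3π)) θ − 3.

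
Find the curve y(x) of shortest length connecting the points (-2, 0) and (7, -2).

Arc-length functional: J[y] = ∫ sqrt(1 + (y')^2) dx.
Lagrangian L = sqrt(1 + (y')^2) has no explicit y dependence, so ∂L/∂y = 0 and the Euler-Lagrange equation gives
    d/dx( y' / sqrt(1 + (y')^2) ) = 0  ⇒  y' / sqrt(1 + (y')^2) = const.
Hence y' is constant, so y(x) is affine.
Fitting the endpoints (-2, 0) and (7, -2):
    slope m = ((-2) − 0) / (7 − (-2)) = -2/9,
    intercept c = 0 − m·(-2) = -4/9.
Extremal: y(x) = (-2/9) x - 4/9.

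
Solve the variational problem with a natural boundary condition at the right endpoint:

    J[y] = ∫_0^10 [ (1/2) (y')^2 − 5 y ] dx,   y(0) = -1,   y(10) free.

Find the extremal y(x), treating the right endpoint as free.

The Lagrangian L = (1/2) (y')^2 − 5 y gives
    ∂L/∂y = −5,   ∂L/∂y' = y'.
Euler-Lagrange: d/dx(y') − (−5) = 0, i.e. y'' + 5 = 0, so
    y(x) = −(5/2) x^2 + C1 x + C2.
Fixed left endpoint y(0) = -1 ⇒ C2 = -1.
The right endpoint x = 10 is free, so the natural (transversality) condition is ∂L/∂y' |_{x=10} = 0, i.e. y'(10) = 0.
Compute y'(x) = −5 x + C1, so y'(10) = −50 + C1 = 0 ⇒ C1 = 50.
Therefore the extremal is
    y(x) = −(5/2) x^2 + 50 x − 1.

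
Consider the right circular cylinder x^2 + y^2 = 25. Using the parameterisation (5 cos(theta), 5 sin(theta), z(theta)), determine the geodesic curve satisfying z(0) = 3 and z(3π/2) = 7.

Parameterise the cylinder of radius R = 5 as
    r(θ) = (5 cos θ, 5 sin θ, z(θ)).
The arc-length element is
    ds = sqrt(25 + (dz/dθ)^2) dθ,
so the Lagrangian is L = sqrt(25 + z'^2).
L depends on z' only, not on z or θ, so ∂L/∂z = 0 and
    ∂L/∂z' = z' / sqrt(25 + z'^2).
The Euler-Lagrange equation gives
    d/dθ( z' / sqrt(25 + z'^2) ) = 0,
so z' is constant. Integrating once:
    z(θ) = a θ + b,
a helix on the cylinder (a straight line when the cylinder is unrolled). The constants a, b are determined by the endpoint conditions.
With endpoint conditions z(0) = 3 and z(3π/2) = 7: from z(0) = b we get b = 3, and a·3π/2 + 3 = 7 gives a = 8/(3π), so
    z(θ) = (8/(3π)) θ + 3.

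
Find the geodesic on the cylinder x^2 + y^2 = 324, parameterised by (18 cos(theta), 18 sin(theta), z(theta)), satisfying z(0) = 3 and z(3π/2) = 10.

Parameterise the cylinder of radius R = 18 as
    r(θ) = (18 cos θ, 18 sin θ, z(θ)).
The arc-length element is
    ds = sqrt(324 + (dz/dθ)^2) dθ,
so the Lagrangian is L = sqrt(324 + z'^2).
L depends on z' only, not on z or θ, so ∂L/∂z = 0 and
    ∂L/∂z' = z' / sqrt(324 + z'^2).
The Euler-Lagrange equation gives
    d/dθ( z' / sqrt(324 + z'^2) ) = 0,
so z' is constant. Integrating once:
    z(θ) = a θ + b,
a helix on the cylinder (a straight line when the cylinder is unrolled). The constants a, b are determined by the endpoint conditions.
With endpoint conditions z(0) = 3 and z(3π/2) = 10: from z(0) = b we get b = 3, and a·3π/2 + 3 = 10 gives a = 14/(3π), so
    z(θ) = (14/(3π)) θ + 3.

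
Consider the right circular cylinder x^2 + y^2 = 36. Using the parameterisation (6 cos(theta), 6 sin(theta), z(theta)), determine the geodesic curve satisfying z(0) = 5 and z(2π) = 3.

Parameterise the cylinder of radius R = 6 as
    r(θ) = (6 cos θ, 6 sin θ, z(θ)).
The arc-length element is
    ds = sqrt(36 + (dz/dθ)^2) dθ,
so the Lagrangian is L = sqrt(36 + z'^2).
L depends on z' only, not on z or θ, so ∂L/∂z = 0 and
    ∂L/∂z' = z' / sqrt(36 + z'^2).
The Euler-Lagrange equation gives
    d/dθ( z' / sqrt(36 + z'^2) ) = 0,
so z' is constant. Integrating once:
    z(θ) = a θ + b,
a helix on the cylinder (a straight line when the cylinder is unrolled). The constants a, b are determined by the endpoint conditions.
With endpoint conditions z(0) = 5 and z(2π) = 3: from z(0) = b we get b = 5, and a·2π + 5 = 3 gives a = -1/π, so
    z(θ) = (-1/π) θ + 5.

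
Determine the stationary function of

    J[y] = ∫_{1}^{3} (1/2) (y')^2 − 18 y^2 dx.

The Lagrangian is L = (1/2) (y')^2 − 18 y^2.
Compute ∂L/∂y = -36y, ∂L/∂y' = y'.
The Euler-Lagrange equation d/dx(∂L/∂y') − ∂L/∂y = 0 reduces to
    y'' + 36 y = 0.
Its general solution is
    y(x) = A sin(6x) + B cos(6x),
with A, B fixed by the endpoint conditions.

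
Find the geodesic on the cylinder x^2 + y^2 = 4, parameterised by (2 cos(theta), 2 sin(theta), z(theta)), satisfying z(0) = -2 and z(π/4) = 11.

Parameterise the cylinder of radius R = 2 as
    r(θ) = (2 cos θ, 2 sin θ, z(θ)).
The arc-length element is
    ds = sqrt(4 + (dz/dθ)^2) dθ,
so the Lagrangian is L = sqrt(4 + z'^2).
L depends on z' only, not on z or θ, so ∂L/∂z = 0 and
    ∂L/∂z' = z' / sqrt(4 + z'^2).
The Euler-Lagrange equation gives
    d/dθ( z' / sqrt(4 + z'^2) ) = 0,
so z' is constant. Integrating once:
    z(θ) = a θ + b,
a helix on the cylinder (a straight line when the cylinder is unrolled). The constants a, b are determined by the endpoint conditions.
With endpoint conditions z(0) = -2 and z(π/4) = 11: from z(0) = b we get b = -2, and a·π/4 + -2 = 11 gives a = 52/π, so
    z(θ) = (52/π) θ − 2.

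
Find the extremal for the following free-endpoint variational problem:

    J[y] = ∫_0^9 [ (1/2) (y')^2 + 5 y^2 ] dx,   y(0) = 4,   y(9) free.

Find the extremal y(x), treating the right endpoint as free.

The Lagrangian L = (1/2) (y')^2 + 5 y^2 gives
    ∂L/∂y = 10 y,   ∂L/∂y' = y'.
Euler-Lagrange: y'' − 10 y = 0.
With k = sqrt(10), the general solution is
    y(x) = A cosh(sqrt(10) x) + B sinh(sqrt(10) x).
Fixed left endpoint y(0) = 4 ⇒ A = 4.
The right endpoint x = 9 is free, so the natural (transversality) condition is ∂L/∂y' |_{x=9} = 0, i.e. y'(9) = 0.
Compute y'(x) = A k sinh(k x) + B k cosh(k x), so
    y'(9) = A k sinh(k·9) + B k cosh(k·9) = 0
    ⇒ B = −A tanh(k·9) = − 4 tanh(sqrt(10)·9).
Therefore the extremal is
    y(x) = 4 cosh(sqrt(10) x) − 4 tanh(sqrt(10)·9) sinh(sqrt(10) x).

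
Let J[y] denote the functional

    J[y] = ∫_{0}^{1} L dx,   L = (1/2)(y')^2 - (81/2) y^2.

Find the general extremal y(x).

The Lagrangian is L = (1/2)(y')^2 - (81/2) y^2.
∂L/∂y = -81y.
∂L/∂y' = y'.
The Euler-Lagrange equation d/dx(∂L/∂y') − ∂L/∂y = 0 becomes:
    y'' + 81 y = 0
General solution: y(x) = A sin(9x) + B cos(9x), where A and B are arbitrary constants fixed by the endpoint conditions.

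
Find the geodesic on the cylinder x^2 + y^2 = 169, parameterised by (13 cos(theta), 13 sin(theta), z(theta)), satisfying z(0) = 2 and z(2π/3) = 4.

Parameterise the cylinder of radius R = 13 as
    r(θ) = (13 cos θ, 13 sin θ, z(θ)).
The arc-length element is
    ds = sqrt(169 + (dz/dθ)^2) dθ,
so the Lagrangian is L = sqrt(169 + z'^2).
L depends on z' only, not on z or θ, so ∂L/∂z = 0 and
    ∂L/∂z' = z' / sqrt(169 + z'^2).
The Euler-Lagrange equation gives
    d/dθ( z' / sqrt(169 + z'^2) ) = 0,
so z' is constant. Integrating once:
    z(θ) = a θ + b,
a helix on the cylinder (a straight line when the cylinder is unrolled). The constants a, b are determined by the endpoint conditions.
With endpoint conditions z(0) = 2 and z(2π/3) = 4: from z(0) = b we get b = 2, and a·2π/3 + 2 = 4 gives a = 3/π, so
    z(θ) = (3/π) θ + 2.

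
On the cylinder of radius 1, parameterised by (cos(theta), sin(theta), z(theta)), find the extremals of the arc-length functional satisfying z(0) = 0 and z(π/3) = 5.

Parameterise the cylinder of radius R = 1 as
    r(θ) = (cos θ, sin θ, z(θ)).
The arc-length element is
    ds = sqrt(1 + (dz/dθ)^2) dθ,
so the Lagrangian is L = sqrt(1 + z'^2).
L depends on z' only, not on z or θ, so ∂L/∂z = 0 and
    ∂L/∂z' = z' / sqrt(1 + z'^2).
The Euler-Lagrange equation gives
    d/dθ( z' / sqrt(1 + z'^2) ) = 0,
so z' is constant. Integrating once:
    z(θ) = a θ + b,
a helix on the cylinder (a straight line when the cylinder is unrolled). The constants a, b are determined by the endpoint conditions.
With endpoint conditions z(0) = 0 and z(π/3) = 5: from z(0) = b we get b = 0, and a·π/3 + 0 = 5 gives a = 15/π, so
    z(θ) = (15/π) θ.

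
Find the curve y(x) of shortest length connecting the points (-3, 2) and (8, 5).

Arc-length functional: J[y] = ∫ sqrt(1 + (y')^2) dx.
Lagrangian L = sqrt(1 + (y')^2) has no explicit y dependence, so ∂L/∂y = 0 and the Euler-Lagrange equation gives
    d/dx( y' / sqrt(1 + (y')^2) ) = 0  ⇒  y' / sqrt(1 + (y')^2) = const.
Hence y' is constant, so y(x) is affine.
Fitting the endpoints (-3, 2) and (8, 5):
    slope m = (5 − 2) / (8 − (-3)) = 3/11,
    intercept c = 2 − m·(-3) = 31/11.
Extremal: y(x) = (3/11) x + 31/11.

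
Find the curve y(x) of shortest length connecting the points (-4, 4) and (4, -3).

Arc-length functional: J[y] = ∫ sqrt(1 + (y')^2) dx.
Lagrangian L = sqrt(1 + (y')^2) has no explicit y dependence, so ∂L/∂y = 0 and the Euler-Lagrange equation gives
    d/dx( y' / sqrt(1 + (y')^2) ) = 0  ⇒  y' / sqrt(1 + (y')^2) = const.
Hence y' is constant, so y(x) is affine.
Fitting the endpoints (-4, 4) and (4, -3):
    slope m = ((-3) − 4) / (4 − (-4)) = -7/8,
    intercept c = 4 − m·(-4) = 1/2.
Extremal: y(x) = (-7/8) x + 1/2.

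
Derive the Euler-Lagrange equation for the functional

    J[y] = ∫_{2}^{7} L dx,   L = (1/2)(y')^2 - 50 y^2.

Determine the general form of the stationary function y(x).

The Lagrangian is L = (1/2)(y')^2 - 50 y^2.
∂L/∂y = -100y.
∂L/∂y' = y'.
The Euler-Lagrange equation d/dx(∂L/∂y') − ∂L/∂y = 0 becomes:
    y'' + 100 y = 0
General solution: y(x) = A sin(10x) + B cos(10x), where A and B are arbitrary constants fixed by the endpoint conditions.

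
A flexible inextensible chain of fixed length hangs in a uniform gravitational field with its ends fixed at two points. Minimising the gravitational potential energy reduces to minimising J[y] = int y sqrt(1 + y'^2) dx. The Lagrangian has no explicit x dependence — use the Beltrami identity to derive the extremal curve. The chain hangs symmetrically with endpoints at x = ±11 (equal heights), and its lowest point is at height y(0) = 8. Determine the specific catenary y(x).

The Lagrangian L(y, y') = y sqrt(1 + y'^2) has no explicit x dependence, so the Beltrami identity applies:
    L − y' ∂L/∂y' = C.
Compute ∂L/∂y' = y · y' / sqrt(1 + y'^2). Then
    L − y' ∂L/∂y'
    = y sqrt(1 + y'^2) − y · y'^2 / sqrt(1 + y'^2)
    = y (1 + y'^2 − y'^2) / sqrt(1 + y'^2)
    = y / sqrt(1 + y'^2) = C.
Squaring gives y^2 = C^2 (1 + y'^2), i.e.
    y'^2 = y^2 / C^2 − 1.
Separating variables,
    dy / sqrt(y^2 − C^2) = dx / C,
and integrating gives arccosh(y / C) = (x − a)/C, so
    y(x) = C cosh((x − a)/C),
the catenary. The constants C and a are fixed by the two endpoint conditions (and, for the hanging-chain problem, the length constraint selects C).
Now fit the given data. The endpoints x = ±11 are symmetric at equal height, so the catenary is even about its minimum: a = 0 and y(x) = C cosh(x/C). The lowest point is y(0) = C cosh(0) = C, and we are told y(0) = 8, so C = 8. Therefore
    y(x) = 8 cosh(x/8),
and at the endpoints
    y(±11) = 8 cosh(11/8).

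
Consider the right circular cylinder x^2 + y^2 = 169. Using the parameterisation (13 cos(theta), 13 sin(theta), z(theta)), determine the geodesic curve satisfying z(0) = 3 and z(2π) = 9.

Parameterise the cylinder of radius R = 13 as
    r(θ) = (13 cos θ, 13 sin θ, z(θ)).
The arc-length element is
    ds = sqrt(169 + (dz/dθ)^2) dθ,
so the Lagrangian is L = sqrt(169 + z'^2).
L depends on z' only, not on z or θ, so ∂L/∂z = 0 and
    ∂L/∂z' = z' / sqrt(169 + z'^2).
The Euler-Lagrange equation gives
    d/dθ( z' / sqrt(169 + z'^2) ) = 0,
so z' is constant. Integrating once:
    z(θ) = a θ + b,
a helix on the cylinder (a straight line when the cylinder is unrolled). The constants a, b are determined by the endpoint conditions.
With endpoint conditions z(0) = 3 and z(2π) = 9: from z(0) = b we get b = 3, and a·2π + 3 = 9 gives a = 3/π, so
    z(θ) = (3/π) θ + 3.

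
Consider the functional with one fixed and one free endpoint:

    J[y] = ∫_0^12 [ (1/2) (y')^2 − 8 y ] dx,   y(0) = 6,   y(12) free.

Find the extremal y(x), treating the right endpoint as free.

The Lagrangian L = (1/2) (y')^2 − 8 y gives
    ∂L/∂y = −8,   ∂L/∂y' = y'.
Euler-Lagrange: d/dx(y') − (−8) = 0, i.e. y'' + 8 = 0, so
    y(x) = −(8/2) x^2 + C1 x + C2.
Fixed left endpoint y(0) = 6 ⇒ C2 = 6.
The right endpoint x = 12 is free, so the natural (transversality) condition is ∂L/∂y' |_{x=12} = 0, i.e. y'(12) = 0.
Compute y'(x) = −8 x + C1, so y'(12) = −96 + C1 = 0 ⇒ C1 = 96.
Therefore the extremal is
    y(x) = −4 x^2 + 96 x + 6.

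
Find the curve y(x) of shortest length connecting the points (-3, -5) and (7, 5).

Arc-length functional: J[y] = ∫ sqrt(1 + (y')^2) dx.
Lagrangian L = sqrt(1 + (y')^2) has no explicit y dependence, so ∂L/∂y = 0 and the Euler-Lagrange equation gives
    d/dx( y' / sqrt(1 + (y')^2) ) = 0  ⇒  y' / sqrt(1 + (y')^2) = const.
Hence y' is constant, so y(x) is affine.
Fitting the endpoints (-3, -5) and (7, 5):
    slope m = (5 − (-5)) / (7 − (-3)) = 1,
    intercept c = (-5) − m·(-3) = -2.
Extremal: y(x) = x - 2.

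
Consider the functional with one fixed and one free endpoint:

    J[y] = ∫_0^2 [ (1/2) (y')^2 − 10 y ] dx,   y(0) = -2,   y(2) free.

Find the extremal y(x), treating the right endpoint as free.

The Lagrangian L = (1/2) (y')^2 − 10 y gives
    ∂L/∂y = −10,   ∂L/∂y' = y'.
Euler-Lagrange: d/dx(y') − (−10) = 0, i.e. y'' + 10 = 0, so
    y(x) = −(10/2) x^2 + C1 x + C2.
Fixed left endpoint y(0) = -2 ⇒ C2 = -2.
The right endpoint x = 2 is free, so the natural (transversality) condition is ∂L/∂y' |_{x=2} = 0, i.e. y'(2) = 0.
Compute y'(x) = −10 x + C1, so y'(2) = −20 + C1 = 0 ⇒ C1 = 20.
Therefore the extremal is
    y(x) = −5 x^2 + 20 x − 2.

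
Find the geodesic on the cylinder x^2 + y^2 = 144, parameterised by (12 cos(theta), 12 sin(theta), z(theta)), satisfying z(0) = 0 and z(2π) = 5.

Parameterise the cylinder of radius R = 12 as
    r(θ) = (12 cos θ, 12 sin θ, z(θ)).
The arc-length element is
    ds = sqrt(144 + (dz/dθ)^2) dθ,
so the Lagrangian is L = sqrt(144 + z'^2).
L depends on z' only, not on z or θ, so ∂L/∂z = 0 and
    ∂L/∂z' = z' / sqrt(144 + z'^2).
The Euler-Lagrange equation gives
    d/dθ( z' / sqrt(144 + z'^2) ) = 0,
so z' is constant. Integrating once:
    z(θ) = a θ + b,
a helix on the cylinder (a straight line when the cylinder is unrolled). The constants a, b are determined by the endpoint conditions.
With endpoint conditions z(0) = 0 and z(2π) = 5: from z(0) = b we get b = 0, and a·2π + 0 = 5 gives a = 5/(2π), so
    z(θ) = (5/(2π)) θ.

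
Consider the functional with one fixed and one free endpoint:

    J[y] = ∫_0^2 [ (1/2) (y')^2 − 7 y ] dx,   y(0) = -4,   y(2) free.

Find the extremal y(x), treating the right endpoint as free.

The Lagrangian L = (1/2) (y')^2 − 7 y gives
    ∂L/∂y = −7,   ∂L/∂y' = y'.
Euler-Lagrange: d/dx(y') − (−7) = 0, i.e. y'' + 7 = 0, so
    y(x) = −(7/2) x^2 + C1 x + C2.
Fixed left endpoint y(0) = -4 ⇒ C2 = -4.
The right endpoint x = 2 is free, so the natural (transversality) condition is ∂L/∂y' |_{x=2} = 0, i.e. y'(2) = 0.
Compute y'(x) = −7 x + C1, so y'(2) = −14 + C1 = 0 ⇒ C1 = 14.
Therefore the extremal is
    y(x) = −(7/2) x^2 + 14 x − 4.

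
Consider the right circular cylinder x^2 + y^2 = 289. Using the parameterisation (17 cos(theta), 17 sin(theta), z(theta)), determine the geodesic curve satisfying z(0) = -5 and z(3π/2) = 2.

Parameterise the cylinder of radius R = 17 as
    r(θ) = (17 cos θ, 17 sin θ, z(θ)).
The arc-length element is
    ds = sqrt(289 + (dz/dθ)^2) dθ,
so the Lagrangian is L = sqrt(289 + z'^2).
L depends on z' only, not on z or θ, so ∂L/∂z = 0 and
    ∂L/∂z' = z' / sqrt(289 + z'^2).
The Euler-Lagrange equation gives
    d/dθ( z' / sqrt(289 + z'^2) ) = 0,
so z' is constant. Integrating once:
    z(θ) = a θ + b,
a helix on the cylinder (a straight line when the cylinder is unrolled). The constants a, b are determined by the endpoint conditions.
With endpoint conditions z(0) = -5 and z(3π/2) = 2: from z(0) = b we get b = -5, and a·3π/2 + -5 = 2 gives a = 14/(3π), so
    z(θ) = (14/(3π)) θ − 5.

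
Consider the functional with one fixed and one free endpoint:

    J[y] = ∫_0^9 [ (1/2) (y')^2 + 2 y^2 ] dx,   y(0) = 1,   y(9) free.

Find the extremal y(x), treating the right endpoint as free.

The Lagrangian L = (1/2) (y')^2 + 2 y^2 gives
    ∂L/∂y = 4 y,   ∂L/∂y' = y'.
Euler-Lagrange: y'' − 4 y = 0.
With k = 2, the general solution is
    y(x) = A cosh(2 x) + B sinh(2 x).
Fixed left endpoint y(0) = 1 ⇒ A = 1.
The right endpoint x = 9 is free, so the natural (transversality) condition is ∂L/∂y' |_{x=9} = 0, i.e. y'(9) = 0.
Compute y'(x) = A k sinh(k x) + B k cosh(k x), so
    y'(9) = A k sinh(k·9) + B k cosh(k·9) = 0
    ⇒ B = −A tanh(k·9) = − tanh(2·9).
Therefore the extremal is
    y(x) = cosh(2 x) − tanh(2·9) sinh(2 x).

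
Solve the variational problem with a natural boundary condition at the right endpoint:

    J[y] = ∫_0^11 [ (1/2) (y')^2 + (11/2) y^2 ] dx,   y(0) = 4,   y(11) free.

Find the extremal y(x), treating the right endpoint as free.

The Lagrangian L = (1/2) (y')^2 + (11/2) y^2 gives
    ∂L/∂y = 11 y,   ∂L/∂y' = y'.
Euler-Lagrange: y'' − 11 y = 0.
With k = sqrt(11), the general solution is
    y(x) = A cosh(sqrt(11) x) + B sinh(sqrt(11) x).
Fixed left endpoint y(0) = 4 ⇒ A = 4.
The right endpoint x = 11 is free, so the natural (transversality) condition is ∂L/∂y' |_{x=11} = 0, i.e. y'(11) = 0.
Compute y'(x) = A k sinh(k x) + B k cosh(k x), so
    y'(11) = A k sinh(k·11) + B k cosh(k·11) = 0
    ⇒ B = −A tanh(k·11) = − 4 tanh(sqrt(11)·11).
Therefore the extremal is
    y(x) = 4 cosh(sqrt(11) x) − 4 tanh(sqrt(11)·11) sinh(sqrt(11) x).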